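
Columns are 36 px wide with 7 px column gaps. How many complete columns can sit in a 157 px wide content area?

k columns need k·36 + (k−1)·7 = k·43 − 7.
k·43 − 7 ≤ 157 → k ≤ 164 / 43 ≈ 3.81, so k = 3.

3 columns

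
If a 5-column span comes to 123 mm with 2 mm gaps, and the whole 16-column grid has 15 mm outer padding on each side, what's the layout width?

428 mm

5c + 4·2 = 123 → 5c = 115 → c = 23 mm.
Layout = 2·15 + 16·23 + 15·2 = 30 + 368 + 30 = 428 mm.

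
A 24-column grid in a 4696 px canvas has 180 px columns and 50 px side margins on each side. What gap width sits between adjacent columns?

12 px

Content width = 4696 − 2·50 = 4596 px.
Columns use 4320 px, leaving 276 px across 23 gaps = 12 px each.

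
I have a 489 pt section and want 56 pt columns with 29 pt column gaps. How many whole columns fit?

k columns need k·56 + (k−1)·29 = k·85 − 29.
k·85 − 29 ≤ 489 → k ≤ 518 / 85 ≈ 6.09, so k = 6.

6 columns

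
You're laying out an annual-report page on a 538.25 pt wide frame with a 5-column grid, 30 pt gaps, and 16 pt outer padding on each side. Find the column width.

77.25 pt

Take off 32 pt of margins, leaving 506.25 pt.
506.25 − 4·30 = 386.25; ÷5 gives c = 77.25 pt.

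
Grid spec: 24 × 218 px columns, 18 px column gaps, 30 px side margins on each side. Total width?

Adding margins, columns and gutters: 60 + 5232 + 414 = 5706 px.

5706 px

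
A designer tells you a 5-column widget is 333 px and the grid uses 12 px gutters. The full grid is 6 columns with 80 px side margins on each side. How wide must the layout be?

5 columns + 4 gutters: 5c + 4·12 = 333.
5c = 333 − 48 = 285, so c = 57 px.
Adding margins, columns and gutters: 160 + 342 + 60 = 562 px.

562 px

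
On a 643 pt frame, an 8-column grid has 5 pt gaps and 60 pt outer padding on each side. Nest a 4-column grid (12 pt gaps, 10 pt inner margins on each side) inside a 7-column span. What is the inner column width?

100.25 pt

Subtract both margins: 643 − 2·60 = 523 pt.
523 − 7·5 = 488; ÷8 gives c = 61 pt.
Span of 7: 7·61 + 6·5 = 427 + 30 = 457 pt.
Inner content = 457 − 2·10 = 437 pt.
Subtracting 3 gaps of 12 leaves 401 for 4 columns, so d = 100.25 pt.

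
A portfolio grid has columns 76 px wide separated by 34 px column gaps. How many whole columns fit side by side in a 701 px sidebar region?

Each extra column adds 76 + 34 = 110 px.
(701 + 34) / 110 = 6.68, so 6 columns fit.

6 columns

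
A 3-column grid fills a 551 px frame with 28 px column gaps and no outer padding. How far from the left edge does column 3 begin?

386 px

Subtracting 2 column gaps of 28 leaves 495 for 3 columns, so c = 165 px.
No margin, so column 3 starts at 2·(column + gutter) = 2·193 = 386 px.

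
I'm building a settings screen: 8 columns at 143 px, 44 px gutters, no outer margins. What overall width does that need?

1452 px

Frame = 8·143 + 7·44 = 1144 + 308 = 1452 px.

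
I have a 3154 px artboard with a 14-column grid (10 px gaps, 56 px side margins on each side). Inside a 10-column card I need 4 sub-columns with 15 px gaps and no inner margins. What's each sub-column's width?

Take off 112 px of margins, leaving 3042 px.
14c + 13·10 = 3042 → 14c = 2912 → c = 208 px.
10 columns plus 9 gaps: 2080 + 90 = 2170 px.
4 columns + 3 gaps: 4d + 3·15 = 2170.
4d = 2170 − 45 = 2125, so d = 531.25 px.

531.25 px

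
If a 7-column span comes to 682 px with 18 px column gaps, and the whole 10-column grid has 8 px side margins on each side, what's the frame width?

Subtracting 6 column gaps of 18 leaves 574 for 7 columns, so c = 82 px.
Frame = 2·8 + 10·82 + 9·18 = 16 + 820 + 162 = 998 px.

998 px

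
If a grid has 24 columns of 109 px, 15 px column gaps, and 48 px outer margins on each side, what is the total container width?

Total width: 2·48 + 24·109 + 23·15 = 3057 px.

3057 px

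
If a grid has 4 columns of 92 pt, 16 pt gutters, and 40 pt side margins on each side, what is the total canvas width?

496 pt

Total width: 2·40 + 4·92 + 3·16 = 496 pt.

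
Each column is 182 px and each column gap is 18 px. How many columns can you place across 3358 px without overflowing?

16 columns

k columns need k·182 + (k−1)·18 = k·200 − 18.
k·200 − 18 ≤ 3358 → k ≤ 3376 / 200 ≈ 16.88, so k = 16.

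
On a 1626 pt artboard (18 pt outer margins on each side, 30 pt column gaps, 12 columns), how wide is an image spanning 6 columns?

Inside the margins: 1626 − 36 = 1590 pt.
Subtracting 11 column gaps of 30 leaves 1260 for 12 columns, so c = 105 pt.
6-column span = 6·105 + 5·30 = 780 pt.

780 pt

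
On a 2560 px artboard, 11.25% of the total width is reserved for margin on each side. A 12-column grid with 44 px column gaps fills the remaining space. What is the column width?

125 px

2560 × (1 − 2·11.25%) = 2560 × 77.5% = 1984 px for the columns.
12c + 11·44 = 1984 → 12c = 1500 → c = 125 px.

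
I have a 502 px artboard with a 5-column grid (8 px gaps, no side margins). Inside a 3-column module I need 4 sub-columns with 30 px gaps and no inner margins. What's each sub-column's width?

502 − 4·8 = 470; ÷5 gives c = 94 px.
3 columns plus 2 gaps: 282 + 16 = 298 px.
Subtracting 3 gaps of 30 leaves 208 for 4 columns, so d = 52 px.

52 px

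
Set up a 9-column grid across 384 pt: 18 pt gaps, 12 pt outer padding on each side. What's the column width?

24 pt

Subtract both margins: 384 − 2·12 = 360 pt.
9 columns + 8 gaps: 9c + 8·18 = 360.
9c = 360 − 144 = 216, so c = 24 pt.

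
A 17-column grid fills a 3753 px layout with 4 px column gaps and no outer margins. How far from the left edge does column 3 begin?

442 px

17 columns + 16 column gaps: 17c + 16·4 = 3753.
17c = 3753 − 64 = 3689, so c = 217 px.
No margin, so column 3 starts at 2·(column + gutter) = 2·221 = 442 px.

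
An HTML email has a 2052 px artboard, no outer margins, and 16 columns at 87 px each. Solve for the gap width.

Columns use 1392 px, leaving 660 px across 15 gaps = 44 px each.

44 px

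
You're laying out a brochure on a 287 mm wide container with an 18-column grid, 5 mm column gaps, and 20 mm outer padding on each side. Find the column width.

Take off 40 mm of margins, leaving 247 mm.
Subtracting 17 column gaps of 5 leaves 162 for 18 columns, so c = 9 mm.

9 mm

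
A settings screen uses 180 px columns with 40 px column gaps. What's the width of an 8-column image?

1720 px

8 columns plus 7 column gaps: 1440 + 280 = 1720 px.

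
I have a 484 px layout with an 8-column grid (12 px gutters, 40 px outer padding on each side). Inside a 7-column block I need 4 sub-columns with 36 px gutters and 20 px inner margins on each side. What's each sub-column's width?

Inside the margins: 484 − 80 = 404 px.
8c + 7·12 = 404 → 8c = 320 → c = 40 px.
Span of 7: 7·40 + 6·12 = 280 + 72 = 352 px.
Inner content = 352 − 2·20 = 312 px.
Subtracting 3 gutters of 36 leaves 204 for 4 columns, so d = 51 px.

51 px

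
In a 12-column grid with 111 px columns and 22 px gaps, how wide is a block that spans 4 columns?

510 px

4-column span = 4·111 + 3·22 = 510 px.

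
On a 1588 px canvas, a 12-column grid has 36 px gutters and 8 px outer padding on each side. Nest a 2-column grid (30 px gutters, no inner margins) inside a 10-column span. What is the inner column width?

637 px

Inside the margins: 1588 − 16 = 1572 px.
12 columns + 11 gutters: 12c + 11·36 = 1572.
12c = 1572 − 396 = 1176, so c = 98 px.
10 columns plus 9 gutters: 980 + 324 = 1304 px.
Subtracting 1 gutter of 30 leaves 1274 for 2 columns, so d = 637 px.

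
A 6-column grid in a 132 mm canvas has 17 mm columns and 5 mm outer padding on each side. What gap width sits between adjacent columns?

4 mm

Content width = 132 − 2·5 = 122 mm.
Columns use 102 mm, leaving 20 mm across 5 gaps = 4 mm each.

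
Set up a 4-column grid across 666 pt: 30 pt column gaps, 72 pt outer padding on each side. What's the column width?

Content width = 666 − 2·72 = 522 pt.
4c + 3·30 = 522 → 4c = 432 → c = 108 pt.

108 pt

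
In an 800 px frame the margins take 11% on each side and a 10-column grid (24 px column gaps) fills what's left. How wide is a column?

40.8 px

800 × (1 − 2·11%) = 800 × 78% = 624 px for the columns.
10c + 9·24 = 624 → 10c = 408 → c = 40.8 px.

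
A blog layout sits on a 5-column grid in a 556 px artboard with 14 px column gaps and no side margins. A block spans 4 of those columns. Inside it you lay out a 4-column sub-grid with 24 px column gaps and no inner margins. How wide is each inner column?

5c + 4·14 = 556 → 5c = 500 → c = 100 px.
4-column span = 4·100 + 3·14 = 442 px.
442 − 3·24 = 370; ÷4 gives d = 92.5 px.

92.5 px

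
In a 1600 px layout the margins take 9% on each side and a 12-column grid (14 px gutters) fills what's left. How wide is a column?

1600 × (1 − 2·9%) = 1600 × 82% = 1312 px for the columns.
1312 − 11·14 = 1158; ÷12 gives c = 96.5 px.

96.5 px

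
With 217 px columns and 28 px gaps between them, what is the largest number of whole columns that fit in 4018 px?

k columns need k·217 + (k−1)·28 = k·245 − 28.
k·245 − 28 ≤ 4018 → k ≤ 4046 / 245 ≈ 16.51, so k = 16.

16 columns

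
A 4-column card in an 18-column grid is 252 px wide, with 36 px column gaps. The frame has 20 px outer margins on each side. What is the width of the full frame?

4c + 3·36 = 252 → 4c = 144 → c = 36 px.
Frame = 2·20 + 18·36 + 17·36 = 40 + 648 + 612 = 1300 px.

1300 px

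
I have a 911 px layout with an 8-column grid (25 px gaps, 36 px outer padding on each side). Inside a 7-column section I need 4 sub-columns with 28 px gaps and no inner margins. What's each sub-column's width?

161.75 px

Take off 72 px of margins, leaving 839 px.
839 − 7·25 = 664; ÷8 gives c = 83 px.
7-column span = 7·83 + 6·25 = 731 px.
4 columns + 3 gaps: 4d + 3·28 = 731.
4d = 731 − 84 = 647, so d = 161.75 px.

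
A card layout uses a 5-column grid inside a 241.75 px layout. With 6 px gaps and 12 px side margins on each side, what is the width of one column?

38.75 px

Content width = 241.75 − 2·12 = 217.75 px.
217.75 − 4·6 = 193.75; ÷5 gives c = 38.75 px.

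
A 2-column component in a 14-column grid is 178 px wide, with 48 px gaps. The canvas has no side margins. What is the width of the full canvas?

1534 px

178 − 1·48 = 130; ÷2 gives c = 65 px.
Canvas = 14·65 + 13·48 = 910 + 624 = 1534 px.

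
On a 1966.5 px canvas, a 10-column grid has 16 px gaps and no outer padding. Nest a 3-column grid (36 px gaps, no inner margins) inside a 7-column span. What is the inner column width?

433.25 px

1966.5 − 9·16 = 1822.5; ÷10 gives c = 182.25 px.
Span of 7: 7·182.25 + 6·16 = 1275.75 + 96 = 1371.75 px.
1371.75 − 2·36 = 1299.75; ÷3 gives d = 433.25 px.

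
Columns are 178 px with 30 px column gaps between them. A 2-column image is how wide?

386 px

2 columns plus 1 column gap: 356 + 30 = 386 px.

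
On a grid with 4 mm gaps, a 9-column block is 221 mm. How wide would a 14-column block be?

346 mm

221 − 8·4 = 189; ÷9 gives c = 21 mm.
14 columns plus 13 gaps: 294 + 52 = 346 mm.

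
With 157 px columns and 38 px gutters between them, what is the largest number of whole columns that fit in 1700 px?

8 columns

8 columns: 8·157 + 7·38 = 1522 px ≤ 1700.
9 columns: 1717 px > 1700. So 8.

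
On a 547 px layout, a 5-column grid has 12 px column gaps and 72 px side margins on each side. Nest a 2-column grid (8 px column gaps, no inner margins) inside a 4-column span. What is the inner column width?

Take off 144 px of margins, leaving 403 px.
5c + 4·12 = 403 → 5c = 355 → c = 71 px.
4 columns plus 3 column gaps: 284 + 36 = 320 px.
2 columns + 1 column gap: 2d + 1·8 = 320.
2d = 320 − 8 = 312, so d = 156 px.

156 px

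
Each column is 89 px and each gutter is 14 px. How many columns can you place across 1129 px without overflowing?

k columns need k·89 + (k−1)·14 = k·103 − 14.
k·103 − 14 ≤ 1129 → k ≤ 1143 / 103 ≈ 11.10, so k = 11.

11 columns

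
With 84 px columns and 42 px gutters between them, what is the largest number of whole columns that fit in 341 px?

3 columns

k columns need k·84 + (k−1)·42 = k·126 − 42.
k·126 − 42 ≤ 341 → k ≤ 383 / 126 ≈ 3.04, so k = 3.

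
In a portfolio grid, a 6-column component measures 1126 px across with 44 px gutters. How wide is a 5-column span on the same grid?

1126 − 5·44 = 906; ÷6 gives c = 151 px.
5-column span = 5·151 + 4·44 = 931 px.

931 px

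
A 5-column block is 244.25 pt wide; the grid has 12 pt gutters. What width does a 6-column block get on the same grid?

295.5 pt

5 columns + 4 gutters: 5c + 4·12 = 244.25.
5c = 244.25 − 48 = 196.25, so c = 39.25 pt.
6 columns plus 5 gutters: 235.5 + 60 = 295.5 pt.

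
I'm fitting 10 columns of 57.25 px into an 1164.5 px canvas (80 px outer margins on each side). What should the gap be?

48 px

Inside the margins: 1164.5 − 160 = 1004.5 px.
10 columns take 10·57.25 = 572.5 px; remaining 432 splits into 9 gaps.
g = 432 / 9 = 48 px.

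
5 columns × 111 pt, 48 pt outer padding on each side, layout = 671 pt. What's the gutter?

5 pt

Subtract both margins: 671 − 2·48 = 575 pt.
Columns use 555 pt, leaving 20 pt across 4 gutters = 5 pt each.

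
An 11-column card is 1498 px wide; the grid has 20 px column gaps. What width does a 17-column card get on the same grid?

11c + 10·20 = 1498 → 11c = 1298 → c = 118 px.
Span of 17: 17·118 + 16·20 = 2006 + 320 = 2326 px.

2326 px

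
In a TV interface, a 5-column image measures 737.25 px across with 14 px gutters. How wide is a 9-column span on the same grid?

1338.25 px

737.25 − 4·14 = 681.25; ÷5 gives c = 136.25 px.
Span of 9: 9·136.25 + 8·14 = 1226.25 + 112 = 1338.25 px.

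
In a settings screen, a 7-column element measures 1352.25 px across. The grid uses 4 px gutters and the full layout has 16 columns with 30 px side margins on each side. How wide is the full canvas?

3156 px

7c + 6·4 = 1352.25 → 7c = 1328.25 → c = 189.75 px.
Canvas = 2·30 + 16·189.75 + 15·4 = 60 + 3036 + 60 = 3156 px.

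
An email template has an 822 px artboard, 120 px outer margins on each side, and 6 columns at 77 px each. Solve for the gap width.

24 px

Take off 240 px of margins, leaving 582 px.
6 columns take 6·77 = 462 px; remaining 120 splits into 5 gaps.
g = 120 / 5 = 24 px.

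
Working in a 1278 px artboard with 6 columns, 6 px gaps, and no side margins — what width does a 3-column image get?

Subtracting 5 gaps of 6 leaves 1248 for 6 columns, so c = 208 px.
3-column span = 3·208 + 2·6 = 636 px.

636 px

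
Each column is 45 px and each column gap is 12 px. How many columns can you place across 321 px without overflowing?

5 columns: 5·45 + 4·12 = 273 px ≤ 321.
6 columns: 330 px > 321. So 5.

5 columns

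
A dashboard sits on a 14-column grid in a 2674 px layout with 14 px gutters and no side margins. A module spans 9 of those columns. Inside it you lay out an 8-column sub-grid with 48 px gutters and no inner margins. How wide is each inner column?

2674 − 13·14 = 2492; ÷14 gives c = 178 px.
9 columns plus 8 gutters: 1602 + 112 = 1714 px.
1714 − 7·48 = 1378; ÷8 gives d = 172.25 px.

172.25 px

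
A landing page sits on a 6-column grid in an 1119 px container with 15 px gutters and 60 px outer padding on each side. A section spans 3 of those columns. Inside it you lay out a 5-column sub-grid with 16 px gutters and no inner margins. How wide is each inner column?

85.6 px

Subtract both margins: 1119 − 2·60 = 999 px.
Subtracting 5 gutters of 15 leaves 924 for 6 columns, so c = 154 px.
3 columns plus 2 gutters: 462 + 30 = 492 px.
492 − 4·16 = 428; ÷5 gives d = 85.6 px.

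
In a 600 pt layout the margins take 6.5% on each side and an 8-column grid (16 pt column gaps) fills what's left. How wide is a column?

Each margin = 6.5% of 600 = 39 pt; content = 600 − 2·39 = 522 pt.
8 columns + 7 column gaps: 8c + 7·16 = 522.
8c = 522 − 112 = 410, so c = 51.25 pt.

51.25 pt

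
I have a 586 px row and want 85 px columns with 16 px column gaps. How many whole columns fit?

5 columns: 5·85 + 4·16 = 489 px ≤ 586.
6 columns: 590 px > 586. So 5.

5 columns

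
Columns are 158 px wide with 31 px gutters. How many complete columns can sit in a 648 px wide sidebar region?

3 columns

3 columns: 3·158 + 2·31 = 536 px ≤ 648.
4 columns: 725 px > 648. So 3.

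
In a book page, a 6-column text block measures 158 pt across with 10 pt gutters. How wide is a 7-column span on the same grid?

6c + 5·10 = 158 → 6c = 108 → c = 18 pt.
7 columns plus 6 gutters: 126 + 60 = 186 pt.

186 pt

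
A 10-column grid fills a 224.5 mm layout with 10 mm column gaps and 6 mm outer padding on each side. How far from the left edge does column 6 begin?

Inside the margins: 224.5 − 12 = 212.5 mm.
Subtracting 9 column gaps of 10 leaves 122.5 for 10 columns, so c = 12.25 mm.
Before column 6: the margin + 5 columns + 5 column gaps.
Offset = 6 + 5·(12.25 + 10) = 6 + 111.25 = 117.25 mm.

117.25 mm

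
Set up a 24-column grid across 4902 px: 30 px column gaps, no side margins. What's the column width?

175.5 px

Subtracting 23 column gaps of 30 leaves 4212 for 24 columns, so c = 175.5 px.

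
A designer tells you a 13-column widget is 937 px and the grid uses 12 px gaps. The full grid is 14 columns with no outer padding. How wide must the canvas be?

1010 px

Subtracting 12 gaps of 12 leaves 793 for 13 columns, so c = 61 px.
Canvas = 14·61 + 13·12 = 854 + 156 = 1010 px.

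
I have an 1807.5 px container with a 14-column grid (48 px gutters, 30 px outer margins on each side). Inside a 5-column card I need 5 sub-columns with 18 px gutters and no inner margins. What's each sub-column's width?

104.25 px

Outer content = 1807.5 − 2·30 = 1747.5 px.
Subtracting 13 gutters of 48 leaves 1123.5 for 14 columns, so c = 80.25 px.
5-column span = 5·80.25 + 4·48 = 593.25 px.
593.25 − 4·18 = 521.25; ÷5 gives d = 104.25 px.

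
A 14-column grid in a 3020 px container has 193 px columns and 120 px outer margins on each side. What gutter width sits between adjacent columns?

Inside the margins: 3020 − 240 = 2780 px.
14·193 + 13g = 2780 → 13g = 78 → g = 6 px.

6 px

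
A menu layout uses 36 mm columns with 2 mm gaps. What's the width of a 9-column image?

Span of 9: 9·36 + 8·2 = 324 + 16 = 340 mm.

340 mm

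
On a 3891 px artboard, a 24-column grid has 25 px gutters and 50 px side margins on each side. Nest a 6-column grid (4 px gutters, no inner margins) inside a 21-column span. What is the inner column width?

Outer content = 3891 − 2·50 = 3791 px.
3791 − 23·25 = 3216; ÷24 gives c = 134 px.
21 columns plus 20 gutters: 2814 + 500 = 3314 px.
Subtracting 5 gutters of 4 leaves 3294 for 6 columns, so d = 549 px.

549 px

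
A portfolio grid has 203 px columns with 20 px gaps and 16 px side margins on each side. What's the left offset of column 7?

Column 7 starts at margin + 6·(column + gutter) = 16 + 6·223 = 1354 px.

1354 px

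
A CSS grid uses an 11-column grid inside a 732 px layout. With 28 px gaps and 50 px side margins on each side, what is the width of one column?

32 px

Inside the margins: 732 − 100 = 632 px.
11c + 10·28 = 632 → 11c = 352 → c = 32 px.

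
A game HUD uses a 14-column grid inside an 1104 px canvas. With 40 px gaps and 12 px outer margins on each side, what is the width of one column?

40 px

Take off 24 px of margins, leaving 1080 px.
1080 − 13·40 = 560; ÷14 gives c = 40 px.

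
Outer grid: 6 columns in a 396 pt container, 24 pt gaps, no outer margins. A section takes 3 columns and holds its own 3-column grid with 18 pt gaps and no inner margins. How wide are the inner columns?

50 pt

6c + 5·24 = 396 → 6c = 276 → c = 46 pt.
Span of 3: 3·46 + 2·24 = 138 + 48 = 186 pt.
3d + 2·18 = 186 → 3d = 150 → d = 50 pt.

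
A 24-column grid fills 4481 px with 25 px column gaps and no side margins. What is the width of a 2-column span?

350.5 px

24c + 23·25 = 4481 → 24c = 3906 → c = 162.75 px.
2-column span = 2·162.75 + 1·25 = 350.5 px.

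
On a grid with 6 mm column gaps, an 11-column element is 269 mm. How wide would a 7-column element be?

169 mm

Subtracting 10 column gaps of 6 leaves 209 for 11 columns, so c = 19 mm.
7 columns plus 6 column gaps: 133 + 36 = 169 mm.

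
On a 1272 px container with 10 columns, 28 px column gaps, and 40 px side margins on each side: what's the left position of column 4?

Subtract both margins: 1272 − 2·40 = 1192 px.
10c + 9·28 = 1192 → 10c = 940 → c = 94 px.
Before column 4: the margin + 3 columns + 3 column gaps.
Offset = 40 + 3·(94 + 28) = 40 + 366 = 406 px.

406 px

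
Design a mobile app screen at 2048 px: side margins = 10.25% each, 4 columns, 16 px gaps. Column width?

Each margin = 10.25% of 2048 = 209.92 px; content = 2048 − 2·209.92 = 1628.16 px.
Subtracting 3 gaps of 16 leaves 1580.16 for 4 columns, so c = 395.04 px.

395.04 px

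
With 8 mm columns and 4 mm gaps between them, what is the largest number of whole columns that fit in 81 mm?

7 columns

7 columns: 7·8 + 6·4 = 80 mm ≤ 81.
8 columns: 92 mm > 81. So 7.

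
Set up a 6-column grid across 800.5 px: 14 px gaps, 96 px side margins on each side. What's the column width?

89.75 px

Content width = 800.5 − 2·96 = 608.5 px.
6c + 5·14 = 608.5 → 6c = 538.5 → c = 89.75 px.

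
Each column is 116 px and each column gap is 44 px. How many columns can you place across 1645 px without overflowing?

10 columns

10 columns: 10·116 + 9·44 = 1556 px ≤ 1645.
11 columns: 1716 px > 1645. So 10.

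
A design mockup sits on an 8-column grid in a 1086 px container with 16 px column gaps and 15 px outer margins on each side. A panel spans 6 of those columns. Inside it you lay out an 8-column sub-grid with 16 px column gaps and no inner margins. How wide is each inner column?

84.5 px

Inside the margins: 1086 − 30 = 1056 px.
8 columns + 7 column gaps: 8c + 7·16 = 1056.
8c = 1056 − 112 = 944, so c = 118 px.
Span of 6: 6·118 + 5·16 = 708 + 80 = 788 px.
Subtracting 7 column gaps of 16 leaves 676 for 8 columns, so d = 84.5 px.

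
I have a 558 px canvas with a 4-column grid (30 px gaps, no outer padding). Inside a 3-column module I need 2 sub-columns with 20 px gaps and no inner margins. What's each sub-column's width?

195.5 px

558 − 3·30 = 468; ÷4 gives c = 117 px.
Span of 3: 3·117 + 2·30 = 351 + 60 = 411 px.
2 columns + 1 gap: 2d + 1·20 = 411.
2d = 411 − 20 = 391, so d = 195.5 px.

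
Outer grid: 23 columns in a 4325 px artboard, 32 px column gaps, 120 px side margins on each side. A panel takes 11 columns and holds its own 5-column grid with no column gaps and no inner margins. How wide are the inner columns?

387.4 px

Take off 240 px of margins, leaving 4085 px.
4085 − 22·32 = 3381; ÷23 gives c = 147 px.
Span of 11: 11·147 + 10·32 = 1617 + 320 = 1937 px.
1937 / 5 = 387.4 px per column.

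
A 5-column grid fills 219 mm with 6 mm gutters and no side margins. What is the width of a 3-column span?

129 mm

5c + 4·6 = 219 → 5c = 195 → c = 39 mm.
3 columns plus 2 gutters: 117 + 12 = 129 mm.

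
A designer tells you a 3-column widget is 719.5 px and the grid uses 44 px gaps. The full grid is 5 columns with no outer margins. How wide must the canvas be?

1228.5 px

3c + 2·44 = 719.5 → 3c = 631.5 → c = 210.5 px.
Summing: 1052.5 + 176 = 1228.5 px.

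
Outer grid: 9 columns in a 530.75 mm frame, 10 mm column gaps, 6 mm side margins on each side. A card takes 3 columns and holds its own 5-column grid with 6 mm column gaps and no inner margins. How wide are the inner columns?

Subtract both margins: 530.75 − 2·6 = 518.75 mm.
9c + 8·10 = 518.75 → 9c = 438.75 → c = 48.75 mm.
Span of 3: 3·48.75 + 2·10 = 146.25 + 20 = 166.25 mm.
5 columns + 4 column gaps: 5d + 4·6 = 166.25.
5d = 166.25 − 24 = 142.25, so d = 28.45 mm.

28.45 mm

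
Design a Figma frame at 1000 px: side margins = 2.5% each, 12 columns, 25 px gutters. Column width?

56.25 px

Margins: 2.5% × 1000 = 25 px each, so content = 1000 − 50 = 950 px.
12 columns + 11 gutters: 12c + 11·25 = 950.
12c = 950 − 275 = 675, so c = 56.25 px.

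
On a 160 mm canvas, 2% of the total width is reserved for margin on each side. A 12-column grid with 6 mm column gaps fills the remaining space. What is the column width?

7.3 mm

Each margin = 2% of 160 = 3.2 mm; content = 160 − 2·3.2 = 153.6 mm.
Subtracting 11 column gaps of 6 leaves 87.6 for 12 columns, so c = 7.3 mm.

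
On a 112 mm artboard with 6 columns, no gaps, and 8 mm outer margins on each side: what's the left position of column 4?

56 mm

Content = 112 − 2·8 = 96 mm.
With no gaps, each column is 96/6 = 16 mm.
Column 4 starts at margin + 3·(column + gutter) = 8 + 3·16 = 56 mm.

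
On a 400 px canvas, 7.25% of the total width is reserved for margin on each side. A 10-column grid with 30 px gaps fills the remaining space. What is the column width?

400 × (1 − 2·7.25%) = 400 × 85.5% = 342 px for the columns.
10c + 9·30 = 342 → 10c = 72 → c = 7.2 px.

7.2 px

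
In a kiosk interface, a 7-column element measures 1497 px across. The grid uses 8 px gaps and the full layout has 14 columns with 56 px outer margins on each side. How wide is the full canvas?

3114 px

1497 − 6·8 = 1449; ÷7 gives c = 207 px.
Adding margins, columns and gutters: 112 + 2898 + 104 = 3114 px.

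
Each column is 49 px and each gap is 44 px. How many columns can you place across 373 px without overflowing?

4 columns

Each extra column adds 49 + 44 = 93 px.
(373 + 44) / 93 = 4.48, so 4 columns fit.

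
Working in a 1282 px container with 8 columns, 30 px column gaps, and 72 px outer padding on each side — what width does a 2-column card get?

262 px

Subtract both margins: 1282 − 2·72 = 1138 px.
8 columns + 7 column gaps: 8c + 7·30 = 1138.
8c = 1138 − 210 = 928, so c = 116 px.
Span of 2: 2·116 + 1·30 = 232 + 30 = 262 px.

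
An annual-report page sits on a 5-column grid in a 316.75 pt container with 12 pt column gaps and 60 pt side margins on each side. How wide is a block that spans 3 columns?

Subtract both margins: 316.75 − 2·60 = 196.75 pt.
Subtracting 4 column gaps of 12 leaves 148.75 for 5 columns, so c = 29.75 pt.
3 columns plus 2 column gaps: 89.25 + 24 = 113.25 pt.

113.25 pt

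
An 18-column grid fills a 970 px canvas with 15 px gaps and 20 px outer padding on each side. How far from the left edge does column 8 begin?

Inside the margins: 970 − 40 = 930 px.
18c + 17·15 = 930 → 18c = 675 → c = 37.5 px.
Each column+gutter stride is 52.5 px; 7 of them past the 20 px margin is 20 + 367.5 = 387.5 px.

387.5 px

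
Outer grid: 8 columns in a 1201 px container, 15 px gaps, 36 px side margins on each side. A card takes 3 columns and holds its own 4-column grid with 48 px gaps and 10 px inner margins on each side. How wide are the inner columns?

Subtract both margins: 1201 − 2·36 = 1129 px.
Subtracting 7 gaps of 15 leaves 1024 for 8 columns, so c = 128 px.
3 columns plus 2 gaps: 384 + 30 = 414 px.
Inner content = 414 − 2·10 = 394 px.
394 − 3·48 = 250; ÷4 gives d = 62.5 px.

62.5 px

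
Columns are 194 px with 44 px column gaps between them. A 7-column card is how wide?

7-column span = 7·194 + 6·44 = 1622 px.

1622 px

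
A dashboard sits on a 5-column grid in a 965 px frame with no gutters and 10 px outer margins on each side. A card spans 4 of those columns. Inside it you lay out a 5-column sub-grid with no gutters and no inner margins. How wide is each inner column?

Outer content = 965 − 2·10 = 945 px.
5c = 945 → c = 189 px.
4-column span = 4·189 = 756 px.
With no gutters, each column is 756/5 = 151.2 px.

151.2 px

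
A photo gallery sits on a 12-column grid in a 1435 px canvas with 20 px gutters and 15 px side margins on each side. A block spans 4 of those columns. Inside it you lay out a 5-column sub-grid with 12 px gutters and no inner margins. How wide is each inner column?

81.4 px

Inside the margins: 1435 − 30 = 1405 px.
12c + 11·20 = 1405 → 12c = 1185 → c = 98.75 px.
Span of 4: 4·98.75 + 3·20 = 395 + 60 = 455 px.
Subtracting 4 gutters of 12 leaves 407 for 5 columns, so d = 81.4 px.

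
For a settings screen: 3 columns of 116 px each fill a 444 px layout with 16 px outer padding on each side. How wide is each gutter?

32 px

Content width = 444 − 2·16 = 412 px.
Columns use 348 px, leaving 64 px across 2 gutters = 32 px each.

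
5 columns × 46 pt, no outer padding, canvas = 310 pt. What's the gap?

5·46 + 4g = 310 → 4g = 80 → g = 20 pt.

20 pt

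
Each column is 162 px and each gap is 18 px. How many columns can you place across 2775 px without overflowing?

15 columns

Each extra column adds 162 + 18 = 180 px.
(2775 + 18) / 180 = 15.52, so 15 columns fit.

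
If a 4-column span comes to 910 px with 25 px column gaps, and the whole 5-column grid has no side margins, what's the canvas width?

1143.75 px

4c + 3·25 = 910 → 4c = 835 → c = 208.75 px.
Canvas = 5·208.75 + 4·25 = 1043.75 + 100 = 1143.75 px.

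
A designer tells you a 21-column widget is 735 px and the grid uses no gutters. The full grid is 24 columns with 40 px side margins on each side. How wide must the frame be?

21c = 735 → c = 35 px.
Total width: 2·40 + 24·35 = 920 px.

920 px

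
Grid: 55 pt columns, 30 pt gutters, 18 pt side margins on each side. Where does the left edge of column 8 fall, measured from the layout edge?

613 pt

Each column+gutter stride is 85 pt; 7 of them past the 18 pt margin is 18 + 595 = 613 pt.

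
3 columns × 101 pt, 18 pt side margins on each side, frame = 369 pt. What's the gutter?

Content width = 369 − 2·18 = 333 pt.
3·101 + 2g = 333 → 2g = 30 → g = 15 pt.

15 pt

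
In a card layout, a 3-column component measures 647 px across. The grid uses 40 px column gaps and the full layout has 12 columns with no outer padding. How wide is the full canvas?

2708 px

3c + 2·40 = 647 → 3c = 567 → c = 189 px.
Canvas = 12·189 + 11·40 = 2268 + 440 = 2708 px.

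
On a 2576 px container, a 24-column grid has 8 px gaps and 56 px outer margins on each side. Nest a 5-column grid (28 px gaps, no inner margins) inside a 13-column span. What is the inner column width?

Outer content = 2576 − 2·56 = 2464 px.
24 columns + 23 gaps: 24c + 23·8 = 2464.
24c = 2464 − 184 = 2280, so c = 95 px.
Span of 13: 13·95 + 12·8 = 1235 + 96 = 1331 px.
1331 − 4·28 = 1219; ÷5 gives d = 243.8 px.

243.8 px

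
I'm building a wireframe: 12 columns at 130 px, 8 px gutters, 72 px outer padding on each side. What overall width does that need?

Total width: 2·72 + 12·130 + 11·8 = 1792 px.

1792 px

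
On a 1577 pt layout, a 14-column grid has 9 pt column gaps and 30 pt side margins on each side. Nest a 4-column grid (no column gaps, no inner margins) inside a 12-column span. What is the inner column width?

Outer content = 1577 − 2·30 = 1517 pt.
14c + 13·9 = 1517 → 14c = 1400 → c = 100 pt.
12 columns plus 11 column gaps: 1200 + 99 = 1299 pt.
With no column gaps, each column is 1299/4 = 324.75 pt.

324.75 pt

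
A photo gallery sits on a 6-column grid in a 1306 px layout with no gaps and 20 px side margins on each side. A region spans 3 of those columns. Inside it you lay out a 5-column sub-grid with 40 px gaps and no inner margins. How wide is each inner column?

94.6 px

Inside the margins: 1306 − 40 = 1266 px.
With no gaps, each column is 1266/6 = 211 px.
With no gaps, 3 columns span 3·211 = 633 px.
633 − 4·40 = 473; ÷5 gives d = 94.6 px.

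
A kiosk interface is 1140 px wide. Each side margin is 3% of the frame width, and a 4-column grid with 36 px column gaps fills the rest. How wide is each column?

1140 × (1 − 2·3%) = 1140 × 94% = 1071.6 px for the columns.
Subtracting 3 column gaps of 36 leaves 963.6 for 4 columns, so c = 240.9 px.

240.9 px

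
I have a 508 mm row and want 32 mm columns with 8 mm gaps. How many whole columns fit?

12 columns

k columns need k·32 + (k−1)·8 = k·40 − 8.
k·40 − 8 ≤ 508 → k ≤ 516 / 40 ≈ 12.90, so k = 12.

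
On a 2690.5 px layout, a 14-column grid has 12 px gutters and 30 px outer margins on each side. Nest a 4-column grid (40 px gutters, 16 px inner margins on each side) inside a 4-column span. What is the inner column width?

147.75 px

Take off 60 px of margins, leaving 2630.5 px.
Subtracting 13 gutters of 12 leaves 2474.5 for 14 columns, so c = 176.75 px.
Span of 4: 4·176.75 + 3·12 = 707 + 36 = 743 px.
Inner content = 743 − 2·16 = 711 px.
4 columns + 3 gutters: 4d + 3·40 = 711.
4d = 711 − 120 = 591, so d = 147.75 px.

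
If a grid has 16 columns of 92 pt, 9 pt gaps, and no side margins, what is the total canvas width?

Total width: 16·92 + 15·9 = 1607 pt.

1607 pt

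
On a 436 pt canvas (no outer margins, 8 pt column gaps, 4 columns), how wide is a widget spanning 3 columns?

Subtracting 3 column gaps of 8 leaves 412 for 4 columns, so c = 103 pt.
3 columns plus 2 column gaps: 309 + 16 = 325 pt.

325 pt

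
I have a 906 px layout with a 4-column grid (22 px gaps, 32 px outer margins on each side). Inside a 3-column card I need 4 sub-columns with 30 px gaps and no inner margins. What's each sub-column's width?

134 px

Outer content = 906 − 2·32 = 842 px.
Subtracting 3 gaps of 22 leaves 776 for 4 columns, so c = 194 px.
3-column span = 3·194 + 2·22 = 626 px.
4 columns + 3 gaps: 4d + 3·30 = 626.
4d = 626 − 90 = 536, so d = 134 px.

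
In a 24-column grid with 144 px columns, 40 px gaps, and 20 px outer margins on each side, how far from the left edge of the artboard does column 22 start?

Before column 22: the margin + 21 columns + 21 gaps.
Offset = 20 + 21·(144 + 40) = 20 + 3864 = 3884 px.

3884 px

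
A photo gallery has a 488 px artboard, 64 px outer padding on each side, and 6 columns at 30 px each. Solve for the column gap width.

Take off 128 px of margins, leaving 360 px.
Columns use 180 px, leaving 180 px across 5 column gaps = 36 px each.

36 px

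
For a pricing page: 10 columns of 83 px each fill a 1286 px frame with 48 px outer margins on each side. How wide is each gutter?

40 px

Inside the margins: 1286 − 96 = 1190 px.
10·83 + 9g = 1190 → 9g = 360 → g = 40 px.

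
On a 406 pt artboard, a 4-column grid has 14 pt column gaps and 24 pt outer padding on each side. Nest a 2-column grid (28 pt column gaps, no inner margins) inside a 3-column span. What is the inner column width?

Outer content = 406 − 2·24 = 358 pt.
Subtracting 3 column gaps of 14 leaves 316 for 4 columns, so c = 79 pt.
3-column span = 3·79 + 2·14 = 265 pt.
2 columns + 1 column gap: 2d + 1·28 = 265.
2d = 265 − 28 = 237, so d = 118.5 pt.

118.5 pt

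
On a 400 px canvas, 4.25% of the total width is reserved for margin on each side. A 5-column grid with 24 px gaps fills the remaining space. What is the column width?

54 px

400 × (1 − 2·4.25%) = 400 × 91.5% = 366 px for the columns.
5 columns + 4 gaps: 5c + 4·24 = 366.
5c = 366 − 96 = 270, so c = 54 px.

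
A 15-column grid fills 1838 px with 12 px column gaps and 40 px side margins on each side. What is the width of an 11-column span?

Inside the margins: 1838 − 80 = 1758 px.
15c + 14·12 = 1758 → 15c = 1590 → c = 106 px.
Span of 11: 11·106 + 10·12 = 1166 + 120 = 1286 px.

1286 px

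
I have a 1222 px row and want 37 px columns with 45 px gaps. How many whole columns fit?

15 columns

Each extra column adds 37 + 45 = 82 px.
(1222 + 45) / 82 = 15.45, so 15 columns fit.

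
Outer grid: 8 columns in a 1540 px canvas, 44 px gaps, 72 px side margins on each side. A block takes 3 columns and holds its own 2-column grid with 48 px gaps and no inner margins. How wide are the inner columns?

224 px

Inside the margins: 1540 − 144 = 1396 px.
8 columns + 7 gaps: 8c + 7·44 = 1396.
8c = 1396 − 308 = 1088, so c = 136 px.
3 columns plus 2 gaps: 408 + 88 = 496 px.
2d + 1·48 = 496 → 2d = 448 → d = 224 px.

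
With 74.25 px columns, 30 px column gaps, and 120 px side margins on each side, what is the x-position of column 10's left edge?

1058.25 px

Each column+gutter stride is 104.25 px; 9 of them past the 120 px margin is 120 + 938.25 = 1058.25 px.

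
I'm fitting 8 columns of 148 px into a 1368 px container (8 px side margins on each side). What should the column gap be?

Take off 16 px of margins, leaving 1352 px.
8 columns take 8·148 = 1184 px; remaining 168 splits into 7 column gaps.
g = 168 / 7 = 24 px.

24 px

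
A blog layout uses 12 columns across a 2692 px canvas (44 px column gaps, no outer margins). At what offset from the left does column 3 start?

12c + 11·44 = 2692 → 12c = 2208 → c = 184 px.
Before column 3: 2 columns + 2 column gaps.
Offset = 2·(184 + 44) = 2·228 = 456 px.

456 px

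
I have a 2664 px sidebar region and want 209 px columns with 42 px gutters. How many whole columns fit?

10 columns: 10·209 + 9·42 = 2468 px ≤ 2664.
11 columns: 2719 px > 2664. So 10.

10 columns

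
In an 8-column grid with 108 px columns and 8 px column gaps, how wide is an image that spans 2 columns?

224 px

2 columns plus 1 column gap: 216 + 8 = 224 px.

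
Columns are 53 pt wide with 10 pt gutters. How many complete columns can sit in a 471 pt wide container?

Each extra column adds 53 + 10 = 63 pt.
(471 + 10) / 63 = 7.63, so 7 columns fit.

7 columns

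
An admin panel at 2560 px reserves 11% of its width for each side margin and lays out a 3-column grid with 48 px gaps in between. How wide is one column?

633.6 px

Each margin = 11% of 2560 = 281.6 px; content = 2560 − 2·281.6 = 1996.8 px.
3c + 2·48 = 1996.8 → 3c = 1900.8 → c = 633.6 px.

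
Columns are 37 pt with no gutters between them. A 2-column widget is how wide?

2-column span = 2·37 = 74 pt.

74 pt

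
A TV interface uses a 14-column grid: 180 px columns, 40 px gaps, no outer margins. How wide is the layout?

3040 px

Summing: 2520 + 520 = 3040 px.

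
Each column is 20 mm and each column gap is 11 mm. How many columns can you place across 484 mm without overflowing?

k columns need k·20 + (k−1)·11 = k·31 − 11.
k·31 − 11 ≤ 484 → k ≤ 495 / 31 ≈ 15.97, so k = 15.

15 columns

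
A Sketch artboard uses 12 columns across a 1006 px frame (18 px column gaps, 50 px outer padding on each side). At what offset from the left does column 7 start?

512 px

Subtract both margins: 1006 − 2·50 = 906 px.
Subtracting 11 column gaps of 18 leaves 708 for 12 columns, so c = 59 px.
Each column+gutter stride is 77 px; 6 of them past the 50 px margin is 50 + 462 = 512 px.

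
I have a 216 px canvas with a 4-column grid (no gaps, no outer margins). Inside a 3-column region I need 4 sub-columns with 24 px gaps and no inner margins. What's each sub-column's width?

216 / 4 = 54 px per column.
With no gaps, 3 columns span 3·54 = 162 px.
4d + 3·24 = 162 → 4d = 90 → d = 22.5 px.

22.5 px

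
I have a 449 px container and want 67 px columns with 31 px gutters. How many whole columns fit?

k columns need k·67 + (k−1)·31 = k·98 − 31.
k·98 − 31 ≤ 449 → k ≤ 480 / 98 ≈ 4.90, so k = 4.

4 columns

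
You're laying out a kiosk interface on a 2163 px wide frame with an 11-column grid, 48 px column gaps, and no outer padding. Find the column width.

11c + 10·48 = 2163 → 11c = 1683 → c = 153 px.

153 px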